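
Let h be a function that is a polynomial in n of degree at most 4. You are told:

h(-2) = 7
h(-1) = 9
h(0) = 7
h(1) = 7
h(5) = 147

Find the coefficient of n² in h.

1

Write h(n) = an^4 + bn³ + cn² + dn + e; the 5 given values yield a linear system in the 5 coefficients.
Solving, the leading coefficient vanishes, and h(n) = n³ + n² - 2n + 7.
The coefficient of n² is 1.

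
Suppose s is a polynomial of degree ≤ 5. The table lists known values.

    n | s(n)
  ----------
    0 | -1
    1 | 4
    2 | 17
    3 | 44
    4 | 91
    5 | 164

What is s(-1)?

-4

Write s(n) = an^5 + bn^4 + cn³ + dn² + en + p; the 6 given values yield a linear system in the 6 coefficients.
Solving, the top 2 coefficients vanish, and s(n) = n³ + n² + 3n - 1.
Then s(-1) = -4.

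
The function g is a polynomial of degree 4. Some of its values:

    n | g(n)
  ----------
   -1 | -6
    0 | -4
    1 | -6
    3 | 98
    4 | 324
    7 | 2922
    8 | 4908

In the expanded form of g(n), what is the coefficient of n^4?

Write g(n) = an^4 + bn³ + cn² + dn + e; the 7 given values yield a linear system in the 5 coefficients.
Solving, g(n) = n^4 + 2n³ - 3n² - 2n - 4.
The coefficient of n^4 is 1.

1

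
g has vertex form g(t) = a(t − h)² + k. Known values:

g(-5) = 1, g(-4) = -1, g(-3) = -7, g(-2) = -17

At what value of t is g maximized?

First differences -2, -6, -10; second difference -4 = 2a, so a = -2.
Expanding, the t-coefficient is −2ah = 4h; matching it to the data gives h = -5, and then k = 1.
So g(t) = -2(t + 5)² + 1.
Hence h = -5.

-5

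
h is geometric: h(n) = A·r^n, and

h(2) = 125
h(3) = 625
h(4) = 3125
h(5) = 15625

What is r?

Consecutive ratio: 625/125 = 5, and 3125/625 = 5, so r = 5.
Then A·5^2 = 125 gives A = 5, and h(n) = 5·5^n.

5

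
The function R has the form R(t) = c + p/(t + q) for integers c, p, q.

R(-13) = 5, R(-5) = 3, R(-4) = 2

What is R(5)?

(R(t) − c)(t + q) = p for each data point; the three points give a linear system in c and q, then p follows.
Solving: c = 6, q = 1, p = 12, so R(t) = 6 + 12/(t + 1).
Then R(5) = 6 + 12/6 = 8.

8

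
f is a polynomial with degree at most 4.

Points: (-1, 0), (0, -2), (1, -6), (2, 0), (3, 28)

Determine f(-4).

Write f(k) = ak^4 + bk³ + ck² + dk + e; the 5 given values yield a linear system in the 5 coefficients.
Solving, the leading coefficient vanishes, and f(k) = 2k³ - k² - 5k - 2.
Then f(-4) = -126.

-126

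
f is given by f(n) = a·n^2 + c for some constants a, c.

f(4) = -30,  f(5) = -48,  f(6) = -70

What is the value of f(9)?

From f(4) = -30 and f(5) = -48: 16a + c = -30 and 25a + c = -48.
Subtracting: 9a = -18, so a = -2; then c = -30 − (-2)·16 = 2.
So f(n) = -2n² + 2, and f(9) = -160.

-160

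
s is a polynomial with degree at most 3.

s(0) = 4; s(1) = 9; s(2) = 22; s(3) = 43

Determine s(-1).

First differences: 5, 13, 21. Second differences: 8, 8.
Level-2 differences are constant, so s has degree 2.
Fitting a degree-2 polynomial gives s(k) = 4k² + k + 4.
Then s(-1) = 7.

7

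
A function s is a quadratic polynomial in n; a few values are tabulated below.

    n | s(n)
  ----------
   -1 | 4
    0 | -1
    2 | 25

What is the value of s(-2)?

Write s(n) = an² + bn + c; the 3 given values yield a linear system in the 3 coefficients.
Solving, s(n) = 6n² + n - 1.
Then s(-2) = 21.

21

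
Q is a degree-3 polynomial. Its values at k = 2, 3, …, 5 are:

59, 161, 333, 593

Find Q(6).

959

Write Q(k) = ak³ + bk² + ck + d; the 4 given values yield a linear system in the 4 coefficients.
Solving, Q(k) = 3k³ + 8k² + 5k - 7.
Then Q(6) = 959.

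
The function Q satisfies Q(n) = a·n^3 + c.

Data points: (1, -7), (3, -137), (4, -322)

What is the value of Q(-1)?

From Q(1) = -7 and Q(3) = -137: 1a + c = -7 and 27a + c = -137.
Subtracting: 26a = -130, so a = -5; then c = -7 − (-5)·1 = -2.
So Q(n) = -5n³ − 2, and Q(-1) = 3.

3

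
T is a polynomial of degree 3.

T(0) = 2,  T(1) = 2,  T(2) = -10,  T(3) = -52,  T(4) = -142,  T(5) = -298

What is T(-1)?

8

First differences: 0, -12, -42, -90, -156. Second differences: -12, -30, -48, -66. Third differences: -18, -18, -18.
Level-3 differences are constant, so T has degree 3.
Fitting a degree-3 polynomial gives T(m) = -3m³ + 3m² + 2.
Then T(-1) = 8.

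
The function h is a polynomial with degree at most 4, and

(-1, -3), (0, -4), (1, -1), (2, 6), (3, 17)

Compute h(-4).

First differences: -1, 3, 7, 11. Second differences: 4, 4, 4.
Level-2 differences are constant, so h has degree 2.
Fitting a degree-2 polynomial gives h(m) = 2m² + m - 4.
Then h(-4) = 24.

24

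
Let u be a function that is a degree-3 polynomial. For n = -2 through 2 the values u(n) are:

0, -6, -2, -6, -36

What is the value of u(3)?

Write u(n) = an³ + bn² + cn + d; the 5 given values yield a linear system in the 4 coefficients.
Solving, u(n) = -3n³ - 4n² + 3n - 2.
Then u(3) = -110.

-110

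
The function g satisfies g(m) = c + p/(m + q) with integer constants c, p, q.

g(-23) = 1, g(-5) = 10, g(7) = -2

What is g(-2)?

-20

(g(m) − c)(m + q) = p for each data point; the three points give a linear system in c and q, then p follows.
Solving: c = 0, q = 3, p = -20, so g(m) = -20/(m + 3).
Then g(-2) = 0 − 20/1 = -20.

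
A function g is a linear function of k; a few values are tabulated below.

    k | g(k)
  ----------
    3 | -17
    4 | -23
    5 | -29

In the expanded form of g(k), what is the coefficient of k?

First differences: -6, -6.
Level-1 differences are constant, so g has degree 1.
Fitting a degree-1 polynomial gives g(k) = -6k + 1.
The coefficient of k is -6.

-6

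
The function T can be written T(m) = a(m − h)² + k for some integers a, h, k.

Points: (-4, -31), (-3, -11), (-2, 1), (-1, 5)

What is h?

-1

First differences 20, 12, 4; second difference -8 = 2a, so a = -4.
Expanding, the m-coefficient is −2ah = 8h; matching it to the data gives h = -1, and then k = 5.
So T(m) = -4(m + 1)² + 5.
Hence h = -1.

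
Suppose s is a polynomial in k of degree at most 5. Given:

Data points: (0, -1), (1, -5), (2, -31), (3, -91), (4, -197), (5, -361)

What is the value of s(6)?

First differences: -4, -26, -60, -106, -164. Second differences: -22, -34, -46, -58. Third differences: -12, -12, -12.
Level-3 differences are constant, so s has degree 3.
Fitting a degree-3 polynomial gives s(k) = -2k³ - 5k² + 3k - 1.
Then s(6) = -595.

-595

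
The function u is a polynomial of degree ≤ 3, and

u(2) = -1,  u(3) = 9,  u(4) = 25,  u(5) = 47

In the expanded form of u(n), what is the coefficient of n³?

First differences: 10, 16, 22. Second differences: 6, 6.
Level-2 differences are constant, so u has degree 2.
Fitting a degree-2 polynomial gives u(n) = 3n² - 5n - 3.
The coefficient of n³ is 0.

0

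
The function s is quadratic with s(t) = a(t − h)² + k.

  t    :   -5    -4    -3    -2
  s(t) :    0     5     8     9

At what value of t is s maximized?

-2

First differences 5, 3, 1; second difference -2 = 2a, so a = -1.
Expanding, the t-coefficient is −2ah = 2h; matching it to the data gives h = -2, and then k = 9.
So s(t) = -1(t + 2)² + 9.
Hence h = -2.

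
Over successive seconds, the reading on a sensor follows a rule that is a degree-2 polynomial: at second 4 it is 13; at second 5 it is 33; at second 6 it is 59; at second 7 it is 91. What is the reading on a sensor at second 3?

-1

Write the value at x as g(x).
Write g(x) = ax² + bx + c; the 4 given values yield a linear system in the 3 coefficients.
Solving, g(x) = 3x² - 7x - 7.
Then g(3) = -1.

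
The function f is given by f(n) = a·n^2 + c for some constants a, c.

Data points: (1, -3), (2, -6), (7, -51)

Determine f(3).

From f(1) = -3 and f(2) = -6: 1a + c = -3 and 4a + c = -6.
Subtracting: 3a = -3, so a = -1; then c = -3 − (-1)·1 = -2.
So f(n) = -1n² − 2, and f(3) = -11.

-11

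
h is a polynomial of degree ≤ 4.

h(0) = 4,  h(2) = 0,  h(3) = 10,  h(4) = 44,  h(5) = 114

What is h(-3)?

Write h(t) = at^4 + bt³ + ct² + dt + e; the 5 given values yield a linear system in the 5 coefficients.
Solving, the leading coefficient vanishes, and h(t) = 2t³ - 6t² + 2t + 4.
Then h(-3) = -110.

-110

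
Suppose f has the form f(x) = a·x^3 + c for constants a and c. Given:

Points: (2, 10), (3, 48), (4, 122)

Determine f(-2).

-22

From f(2) = 10 and f(3) = 48: 8a + c = 10 and 27a + c = 48.
Subtracting: 19a = 38, so a = 2; then c = 10 − 2·8 = -6.
So f(x) = 2x³ − 6, and f(-2) = -22.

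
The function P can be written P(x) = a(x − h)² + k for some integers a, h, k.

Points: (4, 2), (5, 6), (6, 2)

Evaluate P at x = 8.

First differences 4, -4; second difference -8 = 2a, so a = -4.
Expanding, the x-coefficient is −2ah = 8h; matching it to the data gives h = 5, and then k = 6.
So P(x) = -4(x − 5)² + 6.
P(8) = -4·3² + 6 = -30.

-30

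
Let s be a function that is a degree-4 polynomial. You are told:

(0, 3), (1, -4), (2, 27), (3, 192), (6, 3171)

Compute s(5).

Write s(k) = ak^4 + bk³ + ck² + dk + e; the 5 given values yield a linear system in the 5 coefficients.
Solving, s(k) = 2k^4 + 4k³ - 7k² - 6k + 3.
Then s(5) = 1548.

1548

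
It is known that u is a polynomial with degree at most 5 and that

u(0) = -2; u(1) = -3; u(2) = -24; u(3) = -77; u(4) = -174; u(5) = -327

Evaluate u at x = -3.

1

Write u(x) = ax^5 + bx^4 + cx³ + dx² + ex + p; the 6 given values yield a linear system in the 6 coefficients.
Solving, the top 2 coefficients vanish, and u(x) = -2x³ - 4x² + 5x - 2.
Then u(-3) = 1.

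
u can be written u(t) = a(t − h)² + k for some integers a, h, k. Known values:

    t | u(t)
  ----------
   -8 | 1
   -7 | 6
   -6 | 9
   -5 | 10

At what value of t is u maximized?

First differences 5, 3, 1; second difference -2 = 2a, so a = -1.
Expanding, the t-coefficient is −2ah = 2h; matching it to the data gives h = -5, and then k = 10.
So u(t) = -1(t + 5)² + 10.
Hence h = -5.

-5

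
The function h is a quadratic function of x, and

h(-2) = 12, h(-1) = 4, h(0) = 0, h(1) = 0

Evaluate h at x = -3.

First differences: -8, -4, 0. Second differences: 4, 4.
Level-2 differences are constant, so h has degree 2.
Fitting a degree-2 polynomial gives h(x) = 2x² - 2x.
Then h(-3) = 24.

24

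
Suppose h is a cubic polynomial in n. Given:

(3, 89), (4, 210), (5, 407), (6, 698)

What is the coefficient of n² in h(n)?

2

Write h(n) = an³ + bn² + cn + d; the 4 given values yield a linear system in the 4 coefficients.
Solving, h(n) = 3n³ + 2n² - 4n + 2.
The coefficient of n² is 2.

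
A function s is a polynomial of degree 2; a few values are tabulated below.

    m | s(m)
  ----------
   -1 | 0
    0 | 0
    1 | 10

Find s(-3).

Write s(m) = am² + bm + c; the 3 given values yield a linear system in the 3 coefficients.
Solving, s(m) = 5m² + 5m.
Then s(-3) = 30.

30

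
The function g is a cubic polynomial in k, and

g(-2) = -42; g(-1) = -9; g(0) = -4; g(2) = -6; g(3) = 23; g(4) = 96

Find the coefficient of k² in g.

-5

Write g(k) = ak³ + bk² + ck + d; the 6 given values yield a linear system in the 4 coefficients.
Solving, g(k) = 3k³ - 5k² - 3k - 4.
The coefficient of k² is -5.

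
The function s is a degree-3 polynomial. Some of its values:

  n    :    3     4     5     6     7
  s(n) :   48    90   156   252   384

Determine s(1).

12

First differences: 42, 66, 96, 132. Second differences: 24, 30, 36. Third differences: 6, 6.
Level-3 differences are constant, so s has degree 3.
Fitting a degree-3 polynomial gives s(n) = n³ + 5n + 6.
Then s(1) = 12.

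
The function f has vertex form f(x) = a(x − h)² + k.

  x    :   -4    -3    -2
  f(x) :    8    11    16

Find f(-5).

7

First differences 3, 5; second difference 2 = 2a, so a = 1.
Expanding, the x-coefficient is −2ah = -2h; matching it to the data gives h = -5, and then k = 7.
So f(x) = 1(x + 5)² + 7.
f(-5) = 1·0² + 7 = 7.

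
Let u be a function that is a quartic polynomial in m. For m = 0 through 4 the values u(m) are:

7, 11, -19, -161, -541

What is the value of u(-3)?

Write u(m) = am^4 + bm³ + cm² + dm + e; the 5 given values yield a linear system in the 5 coefficients.
Solving, u(m) = -2m^4 - m³ + 7m + 7.
Then u(-3) = -149.

-149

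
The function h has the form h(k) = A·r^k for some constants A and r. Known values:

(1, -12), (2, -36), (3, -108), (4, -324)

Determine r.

Consecutive ratio: -36/(-12) = 3, and -108/(-36) = 3, so r = 3.
Then A·3^1 = -12 gives A = -4, and h(k) = -4·3^k.

3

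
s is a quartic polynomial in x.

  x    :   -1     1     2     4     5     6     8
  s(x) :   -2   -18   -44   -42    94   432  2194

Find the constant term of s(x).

-6

Write s(x) = ax^4 + bx³ + cx² + dx + e; the 7 given values yield a linear system in the 5 coefficients.
Solving, s(x) = x^4 - 3x³ - 5x² - 5x - 6.
The constant term is s(0) = -6.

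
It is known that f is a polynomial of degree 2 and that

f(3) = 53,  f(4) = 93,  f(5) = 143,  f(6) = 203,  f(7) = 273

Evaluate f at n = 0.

-7

Write f(n) = an² + bn + c; the 5 given values yield a linear system in the 3 coefficients.
Solving, f(n) = 5n² + 5n - 7.
Then f(0) = -7.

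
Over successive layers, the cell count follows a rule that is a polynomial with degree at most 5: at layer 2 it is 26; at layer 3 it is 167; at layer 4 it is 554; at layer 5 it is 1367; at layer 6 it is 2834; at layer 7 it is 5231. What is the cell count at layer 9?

14159

Write the value at t as Q(t).
First differences: 141, 387, 813, 1467, 2397. Second differences: 246, 426, 654, 930. Third differences: 180, 228, 276. Fourth differences: 48, 48.
Level-4 differences are constant, so Q has degree 4.
Fitting a degree-4 polynomial gives Q(t) = 2t^4 + 2t³ - 5t² - 2t + 2.
Then Q(9) = 14159.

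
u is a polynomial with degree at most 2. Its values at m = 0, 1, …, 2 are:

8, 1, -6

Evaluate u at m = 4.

-20

First differences: -7, -7.
Level-1 differences are constant, so u has degree 1.
Fitting a degree-1 polynomial gives u(m) = -7m + 8.
Then u(4) = -20.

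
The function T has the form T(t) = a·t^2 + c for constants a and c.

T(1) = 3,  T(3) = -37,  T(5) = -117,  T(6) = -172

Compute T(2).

From T(1) = 3 and T(3) = -37: 1a + c = 3 and 9a + c = -37.
Subtracting: 8a = -40, so a = -5; then c = 3 − (-5)·1 = 8.
So T(t) = -5t² + 8, and T(2) = -12.

-12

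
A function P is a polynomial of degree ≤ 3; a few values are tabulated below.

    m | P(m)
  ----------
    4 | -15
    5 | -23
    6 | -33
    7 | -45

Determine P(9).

-75

First differences: -8, -10, -12. Second differences: -2, -2.
Level-2 differences are constant, so P has degree 2.
Fitting a degree-2 polynomial gives P(m) = -m² + m - 3.
Then P(9) = -75.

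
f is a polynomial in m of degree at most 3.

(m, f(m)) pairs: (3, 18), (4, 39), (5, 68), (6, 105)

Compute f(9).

First differences: 21, 29, 37. Second differences: 8, 8.
Level-2 differences are constant, so f has degree 2.
Fitting a degree-2 polynomial gives f(m) = 4m² - 7m + 3.
Then f(9) = 264.

264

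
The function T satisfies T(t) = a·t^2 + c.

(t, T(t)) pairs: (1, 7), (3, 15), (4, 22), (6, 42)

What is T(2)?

10

From T(1) = 7 and T(3) = 15: 1a + c = 7 and 9a + c = 15.
Subtracting: 8a = 8, so a = 1; then c = 7 − 1·1 = 6.
So T(t) = 1t² + 6, and T(2) = 10.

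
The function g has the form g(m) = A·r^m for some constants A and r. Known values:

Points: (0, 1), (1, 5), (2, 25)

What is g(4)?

Consecutive ratio: 5/1 = 5, and 25/5 = 5, so r = 5.
Then A·5^0 = 1 gives A = 1, and g(m) = 1·5^m.
g(4) = 1·5^4 = 625.

625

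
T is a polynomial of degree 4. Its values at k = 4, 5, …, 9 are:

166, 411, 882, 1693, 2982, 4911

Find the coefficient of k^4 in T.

First differences: 245, 471, 811, 1289, 1929. Second differences: 226, 340, 478, 640. Third differences: 114, 138, 162. Fourth differences: 24, 24.
Level-4 differences are constant, so T has degree 4.
Fitting a degree-4 polynomial gives T(k) = k^4 - 3k³ + 7k² - 4k + 6.
The coefficient of k^4 is 1.

1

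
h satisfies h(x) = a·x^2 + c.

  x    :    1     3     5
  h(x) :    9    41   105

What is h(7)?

201

From h(1) = 9 and h(3) = 41: 1a + c = 9 and 9a + c = 41.
Subtracting: 8a = 32, so a = 4; then c = 9 − 4·1 = 5.
So h(x) = 4x² + 5, and h(7) = 201.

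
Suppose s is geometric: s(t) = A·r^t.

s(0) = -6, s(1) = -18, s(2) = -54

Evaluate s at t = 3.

-162

Consecutive ratio: -18/(-6) = 3, and -54/(-18) = 3, so r = 3.
Then A·3^0 = -6 gives A = -6, and s(t) = -6·3^t.
s(3) = -6·3^3 = -162.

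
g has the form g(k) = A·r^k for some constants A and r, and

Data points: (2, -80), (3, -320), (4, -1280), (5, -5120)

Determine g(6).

-20480

Consecutive ratio: -320/(-80) = 4, and -1280/(-320) = 4, so r = 4.
Then A·4^2 = -80 gives A = -5, and g(k) = -5·4^k.
g(6) = -5·4^6 = -20480.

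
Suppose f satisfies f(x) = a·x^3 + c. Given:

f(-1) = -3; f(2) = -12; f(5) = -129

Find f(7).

From f(-1) = -3 and f(2) = -12: -1a + c = -3 and 8a + c = -12.
Subtracting: 9a = -9, so a = -1; then c = -3 − (-1)·(-1) = -4.
So f(x) = -1x³ − 4, and f(7) = -347.

-347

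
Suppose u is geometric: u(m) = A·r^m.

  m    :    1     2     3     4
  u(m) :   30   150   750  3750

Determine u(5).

18750

Consecutive ratio: 150/30 = 5, and 750/150 = 5, so r = 5.
Then A·5^1 = 30 gives A = 6, and u(m) = 6·5^m.
u(5) = 6·5^5 = 18750.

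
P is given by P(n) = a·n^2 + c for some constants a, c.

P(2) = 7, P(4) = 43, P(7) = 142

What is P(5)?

70

From P(2) = 7 and P(4) = 43: 4a + c = 7 and 16a + c = 43.
Subtracting: 12a = 36, so a = 3; then c = 7 − 3·4 = -5.
So P(n) = 3n² − 5, and P(5) = 70.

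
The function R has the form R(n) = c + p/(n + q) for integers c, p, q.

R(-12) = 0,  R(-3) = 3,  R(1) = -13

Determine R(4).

-4

(R(n) − c)(n + q) = p for each data point; the three points give a linear system in c and q, then p follows.
Solving: c = -1, q = 0, p = -12, so R(n) = -1 − 12/(n + 0).
Then R(4) = -1 − 12/4 = -4.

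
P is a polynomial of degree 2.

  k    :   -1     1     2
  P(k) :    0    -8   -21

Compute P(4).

-65

Write P(k) = ak² + bk + c; the 3 given values yield a linear system in the 3 coefficients.
Solving, P(k) = -3k² - 4k - 1.
Then P(4) = -65.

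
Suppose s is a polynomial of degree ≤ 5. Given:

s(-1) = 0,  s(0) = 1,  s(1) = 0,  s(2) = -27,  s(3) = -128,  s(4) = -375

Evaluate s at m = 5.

-864

First differences: 1, -1, -27, -101, -247. Second differences: -2, -26, -74, -146. Third differences: -24, -48, -72. Fourth differences: -24, -24.
Level-4 differences are constant, so s has degree 4.
Fitting a degree-4 polynomial gives s(m) = -m^4 - 2m³ + 2m + 1.
Then s(5) = -864.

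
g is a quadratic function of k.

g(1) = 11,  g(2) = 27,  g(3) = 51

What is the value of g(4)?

83

Write g(k) = ak² + bk + c; the 3 given values yield a linear system in the 3 coefficients.
Solving, g(k) = 4k² + 4k + 3.
Then g(4) = 83.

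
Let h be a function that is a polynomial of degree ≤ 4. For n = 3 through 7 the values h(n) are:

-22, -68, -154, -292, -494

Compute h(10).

-1604

First differences: -46, -86, -138, -202. Second differences: -40, -52, -64. Third differences: -12, -12.
Level-3 differences are constant, so h has degree 3.
Fitting a degree-3 polynomial gives h(n) = -2n³ + 4n² - 4.
Then h(10) = -1604.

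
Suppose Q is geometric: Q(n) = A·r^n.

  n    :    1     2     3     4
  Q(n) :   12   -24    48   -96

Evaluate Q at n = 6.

Consecutive ratio: -24/12 = -2, and 48/(-24) = -2, so r = -2.
Then A·(-2)^1 = 12 gives A = -6, and Q(n) = -6·(-2)^n.
Q(6) = -6·(-2)^6 = -384.

-384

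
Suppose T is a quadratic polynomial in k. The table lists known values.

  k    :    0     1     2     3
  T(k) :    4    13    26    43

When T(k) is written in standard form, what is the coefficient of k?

First differences: 9, 13, 17. Second differences: 4, 4.
Level-2 differences are constant, so T has degree 2.
Fitting a degree-2 polynomial gives T(k) = 2k² + 7k + 4.
The coefficient of k is 7.

7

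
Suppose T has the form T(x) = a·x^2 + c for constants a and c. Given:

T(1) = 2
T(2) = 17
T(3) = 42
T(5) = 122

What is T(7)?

From T(1) = 2 and T(2) = 17: 1a + c = 2 and 4a + c = 17.
Subtracting: 3a = 15, so a = 5; then c = 2 − 5·1 = -3.
So T(x) = 5x² − 3, and T(7) = 242.

242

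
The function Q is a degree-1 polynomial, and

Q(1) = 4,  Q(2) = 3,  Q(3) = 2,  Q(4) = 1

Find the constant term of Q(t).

5

First differences: -1, -1, -1.
Level-1 differences are constant, so Q has degree 1.
Fitting a degree-1 polynomial gives Q(t) = -t + 5.
The constant term is Q(0) = 5.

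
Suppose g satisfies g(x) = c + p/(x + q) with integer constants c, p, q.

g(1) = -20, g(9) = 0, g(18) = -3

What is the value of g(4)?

25

(g(x) − c)(x + q) = p for each data point; the three points give a linear system in c and q, then p follows.
Solving: c = -5, q = -3, p = 30, so g(x) = -5 + 30/(x − 3).
Then g(4) = -5 + 30/1 = 25.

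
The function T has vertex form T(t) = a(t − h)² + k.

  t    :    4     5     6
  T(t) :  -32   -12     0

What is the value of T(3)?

First differences 20, 12; second difference -8 = 2a, so a = -4.
Expanding, the t-coefficient is −2ah = 8h; matching it to the data gives h = 7, and then k = 4.
So T(t) = -4(t − 7)² + 4.
T(3) = -4·(-4)² + 4 = -60.

-60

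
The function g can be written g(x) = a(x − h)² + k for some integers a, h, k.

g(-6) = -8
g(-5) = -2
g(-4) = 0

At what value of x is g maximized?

First differences 6, 2; second difference -4 = 2a, so a = -2.
Expanding, the x-coefficient is −2ah = 4h; matching it to the data gives h = -4, and then k = 0.
So g(x) = -2(x + 4)² + 0.
Hence h = -4.

-4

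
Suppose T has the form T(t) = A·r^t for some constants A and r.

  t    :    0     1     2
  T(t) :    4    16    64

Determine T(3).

256

Consecutive ratio: 16/4 = 4, and 64/16 = 4, so r = 4.
Then A·4^0 = 4 gives A = 4, and T(t) = 4·4^t.
T(3) = 4·4^3 = 256.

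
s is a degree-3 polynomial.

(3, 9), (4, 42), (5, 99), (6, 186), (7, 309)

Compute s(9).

First differences: 33, 57, 87, 123. Second differences: 24, 30, 36. Third differences: 6, 6.
Level-3 differences are constant, so s has degree 3.
Fitting a degree-3 polynomial gives s(t) = t³ - 4t - 6.
Then s(9) = 687.

687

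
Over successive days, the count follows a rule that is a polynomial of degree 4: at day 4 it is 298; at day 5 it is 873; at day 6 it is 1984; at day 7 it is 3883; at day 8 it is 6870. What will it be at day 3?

Write the value at k as f(k).
Write f(k) = ak^4 + bk³ + ck² + dk + e; the 5 given values yield a linear system in the 5 coefficients.
Solving, f(k) = 2k^4 - 2k³ - 4k² - 5k - 2.
Then f(3) = 55.

55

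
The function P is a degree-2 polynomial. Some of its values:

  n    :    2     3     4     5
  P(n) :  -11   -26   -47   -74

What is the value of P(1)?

First differences: -15, -21, -27. Second differences: -6, -6.
Level-2 differences are constant, so P has degree 2.
Fitting a degree-2 polynomial gives P(n) = -3n² + 1.
Then P(1) = -2.

-2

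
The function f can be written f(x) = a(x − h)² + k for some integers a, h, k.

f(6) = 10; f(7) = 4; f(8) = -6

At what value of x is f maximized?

5

First differences -6, -10; second difference -4 = 2a, so a = -2.
Expanding, the x-coefficient is −2ah = 4h; matching it to the data gives h = 5, and then k = 12.
So f(x) = -2(x − 5)² + 12.
Hence h = 5.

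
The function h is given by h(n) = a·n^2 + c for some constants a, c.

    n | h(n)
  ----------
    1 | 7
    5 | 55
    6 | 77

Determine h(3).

From h(1) = 7 and h(5) = 55: 1a + c = 7 and 25a + c = 55.
Subtracting: 24a = 48, so a = 2; then c = 7 − 2·1 = 5.
So h(n) = 2n² + 5, and h(3) = 23.

23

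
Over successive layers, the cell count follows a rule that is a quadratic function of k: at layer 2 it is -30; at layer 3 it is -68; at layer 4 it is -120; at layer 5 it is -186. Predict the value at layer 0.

4

Write the value at k as g(k).
Write g(k) = ak² + bk + c; the 4 given values yield a linear system in the 3 coefficients.
Solving, g(k) = -7k² - 3k + 4.
Then g(0) = 4.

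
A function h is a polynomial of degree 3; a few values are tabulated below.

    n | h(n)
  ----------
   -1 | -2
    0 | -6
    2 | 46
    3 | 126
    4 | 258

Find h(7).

1086

Write h(n) = an³ + bn² + cn + d; the 5 given values yield a linear system in the 4 coefficients.
Solving, h(n) = 2n³ + 8n² + 2n - 6.
Then h(7) = 1086.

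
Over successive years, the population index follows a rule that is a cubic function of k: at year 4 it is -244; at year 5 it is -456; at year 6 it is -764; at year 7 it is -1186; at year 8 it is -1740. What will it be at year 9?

Write the value at k as u(k).
Write u(k) = ak³ + bk² + ck + d; the 5 given values yield a linear system in the 4 coefficients.
Solving, u(k) = -3k³ - 3k² - 2k + 4.
Then u(9) = -2444.

-2444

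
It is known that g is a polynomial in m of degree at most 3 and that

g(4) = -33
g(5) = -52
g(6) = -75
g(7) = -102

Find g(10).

-207

First differences: -19, -23, -27. Second differences: -4, -4.
Level-2 differences are constant, so g has degree 2.
Fitting a degree-2 polynomial gives g(m) = -2m² - m + 3.
Then g(10) = -207.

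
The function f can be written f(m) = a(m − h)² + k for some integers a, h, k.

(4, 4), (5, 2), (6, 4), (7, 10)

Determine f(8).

20

First differences -2, 2, 6; second difference 4 = 2a, so a = 2.
Expanding, the m-coefficient is −2ah = -4h; matching it to the data gives h = 5, and then k = 2.
So f(m) = 2(m − 5)² + 2.
f(8) = 2·3² + 2 = 20.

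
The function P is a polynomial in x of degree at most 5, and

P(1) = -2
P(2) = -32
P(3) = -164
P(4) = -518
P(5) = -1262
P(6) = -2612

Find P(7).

Write P(x) = ax^5 + bx^4 + cx³ + dx² + ex + p; the 6 given values yield a linear system in the 6 coefficients.
Solving, the leading coefficient vanishes, and P(x) = -2x^4 - x² + 3x - 2.
Then P(7) = -4832.

-4832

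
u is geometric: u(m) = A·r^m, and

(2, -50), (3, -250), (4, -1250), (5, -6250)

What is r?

5

Consecutive ratio: -250/(-50) = 5, and -1250/(-250) = 5, so r = 5.
Then A·5^2 = -50 gives A = -2, and u(m) = -2·5^m.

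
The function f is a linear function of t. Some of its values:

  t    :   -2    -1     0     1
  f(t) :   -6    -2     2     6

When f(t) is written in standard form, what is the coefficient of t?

First differences: 4, 4, 4.
Level-1 differences are constant, so f has degree 1.
Fitting a degree-1 polynomial gives f(t) = 4t + 2.
The coefficient of t is 4.

4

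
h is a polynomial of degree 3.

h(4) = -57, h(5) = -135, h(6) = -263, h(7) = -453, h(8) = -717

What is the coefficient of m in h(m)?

Write h(m) = am³ + bm² + cm + d; the 5 given values yield a linear system in the 4 coefficients.
Solving, h(m) = -2m³ + 5m² - m - 5.
The coefficient of m is -1.

-1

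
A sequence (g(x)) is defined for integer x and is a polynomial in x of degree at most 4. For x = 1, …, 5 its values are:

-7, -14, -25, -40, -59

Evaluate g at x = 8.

-140

First differences: -7, -11, -15, -19. Second differences: -4, -4, -4.
Level-2 differences are constant, so g has degree 2.
Fitting a degree-2 polynomial gives g(x) = -2x² - x - 4.
Then g(8) = -140.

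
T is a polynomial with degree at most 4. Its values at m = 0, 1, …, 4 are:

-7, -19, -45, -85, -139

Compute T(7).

First differences: -12, -26, -40, -54. Second differences: -14, -14, -14.
Level-2 differences are constant, so T has degree 2.
Fitting a degree-2 polynomial gives T(m) = -7m² - 5m - 7.
Then T(7) = -385.

-385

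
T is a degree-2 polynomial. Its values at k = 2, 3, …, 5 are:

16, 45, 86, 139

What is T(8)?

370

Write T(k) = ak² + bk + c; the 4 given values yield a linear system in the 3 coefficients.
Solving, T(k) = 6k² - k - 6.
Then T(8) = 370.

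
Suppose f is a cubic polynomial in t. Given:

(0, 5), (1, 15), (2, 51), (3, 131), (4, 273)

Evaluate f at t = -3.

-49

Write f(t) = at³ + bt² + ct + d; the 5 given values yield a linear system in the 4 coefficients.
Solving, f(t) = 3t³ + 4t² + 3t + 5.
Then f(-3) = -49.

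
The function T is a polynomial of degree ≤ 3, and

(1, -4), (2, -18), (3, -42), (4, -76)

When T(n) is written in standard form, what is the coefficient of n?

1

Write T(n) = an³ + bn² + cn + d; the 4 given values yield a linear system in the 4 coefficients.
Solving, the leading coefficient vanishes, and T(n) = -5n² + n.
The coefficient of n is 1.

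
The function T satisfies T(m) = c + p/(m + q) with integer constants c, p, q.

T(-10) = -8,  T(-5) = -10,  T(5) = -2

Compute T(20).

-5

(T(m) − c)(m + q) = p for each data point; the three points give a linear system in c and q, then p follows.
Solving: c = -6, q = 0, p = 20, so T(m) = -6 + 20/(m + 0).
Then T(20) = -6 + 20/20 = -5.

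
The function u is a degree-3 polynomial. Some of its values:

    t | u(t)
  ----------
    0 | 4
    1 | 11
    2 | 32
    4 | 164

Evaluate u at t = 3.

79

Write u(t) = at³ + bt² + ct + d; the 4 given values yield a linear system in the 4 coefficients.
Solving, u(t) = 2t³ + t² + 4t + 4.
Then u(3) = 79.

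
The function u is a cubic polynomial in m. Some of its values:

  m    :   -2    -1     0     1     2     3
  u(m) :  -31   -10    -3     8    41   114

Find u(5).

Write u(m) = am³ + bm² + cm + d; the 6 given values yield a linear system in the 4 coefficients.
Solving, u(m) = 3m³ + 2m² + 6m - 3.
Then u(5) = 452.

452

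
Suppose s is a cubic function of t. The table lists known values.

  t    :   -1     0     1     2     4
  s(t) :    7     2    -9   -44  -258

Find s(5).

Write s(t) = at³ + bt² + ct + d; the 5 given values yield a linear system in the 4 coefficients.
Solving, s(t) = -3t³ - 3t² - 5t + 2.
Then s(5) = -473.

-473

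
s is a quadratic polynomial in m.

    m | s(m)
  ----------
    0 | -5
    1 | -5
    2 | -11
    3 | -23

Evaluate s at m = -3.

First differences: 0, -6, -12. Second differences: -6, -6.
Level-2 differences are constant, so s has degree 2.
Fitting a degree-2 polynomial gives s(m) = -3m² + 3m - 5.
Then s(-3) = -41.

-41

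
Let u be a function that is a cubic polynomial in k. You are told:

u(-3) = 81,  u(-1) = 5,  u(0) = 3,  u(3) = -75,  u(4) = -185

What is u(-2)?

Write u(k) = ak³ + bk² + ck + d; the 5 given values yield a linear system in the 4 coefficients.
Solving, u(k) = -3k³ + k + 3.
Then u(-2) = 25.

25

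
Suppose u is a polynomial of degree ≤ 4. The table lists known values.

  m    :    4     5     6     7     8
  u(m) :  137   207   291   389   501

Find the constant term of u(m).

First differences: 70, 84, 98, 112. Second differences: 14, 14, 14.
Level-2 differences are constant, so u has degree 2.
Fitting a degree-2 polynomial gives u(m) = 7m² + 7m - 3.
The constant term is u(0) = -3.

-3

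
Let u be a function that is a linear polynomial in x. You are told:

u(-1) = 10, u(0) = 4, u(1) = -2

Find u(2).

-8

Write u(x) = ax + b; the 3 given values yield a linear system in the 2 coefficients.
Solving, u(x) = -6x + 4.
Then u(2) = -8.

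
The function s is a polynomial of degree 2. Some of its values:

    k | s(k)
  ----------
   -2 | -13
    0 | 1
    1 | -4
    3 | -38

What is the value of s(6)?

Write s(k) = ak² + bk + c; the 4 given values yield a linear system in the 3 coefficients.
Solving, s(k) = -4k² - k + 1.
Then s(6) = -149.

-149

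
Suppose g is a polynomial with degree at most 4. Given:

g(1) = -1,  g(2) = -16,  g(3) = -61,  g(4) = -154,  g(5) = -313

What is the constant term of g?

Write g(n) = an^4 + bn³ + cn² + dn + e; the 5 given values yield a linear system in the 5 coefficients.
Solving, the leading coefficient vanishes, and g(n) = -3n³ + 3n² - 3n + 2.
The constant term is g(0) = 2.

2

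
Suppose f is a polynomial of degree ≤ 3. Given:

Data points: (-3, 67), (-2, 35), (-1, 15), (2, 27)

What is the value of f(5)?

147

Write f(n) = an³ + bn² + cn + d; the 4 given values yield a linear system in the 4 coefficients.
Solving, the leading coefficient vanishes, and f(n) = 6n² - 2n + 7.
Then f(5) = 147.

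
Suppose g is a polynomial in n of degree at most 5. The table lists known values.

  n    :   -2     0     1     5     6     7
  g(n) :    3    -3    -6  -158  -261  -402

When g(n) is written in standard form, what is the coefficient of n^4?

Write g(n) = an^5 + bn^4 + cn³ + dn² + en + p; the 6 given values yield a linear system in the 6 coefficients.
Solving, the top 2 coefficients vanish, and g(n) = -n³ - n² - n - 3.
The coefficient of n^4 is 0.

0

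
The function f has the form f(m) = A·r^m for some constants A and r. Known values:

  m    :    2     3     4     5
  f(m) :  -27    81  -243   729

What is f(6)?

-2187

Consecutive ratio: 81/(-27) = -3, and -243/81 = -3, so r = -3.
Then A·(-3)^2 = -27 gives A = -3, and f(m) = -3·(-3)^m.
f(6) = -3·(-3)^6 = -2187.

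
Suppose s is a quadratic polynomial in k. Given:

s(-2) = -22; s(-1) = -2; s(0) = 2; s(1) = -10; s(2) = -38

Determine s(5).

First differences: 20, 4, -12, -28. Second differences: -16, -16, -16.
Level-2 differences are constant, so s has degree 2.
Fitting a degree-2 polynomial gives s(k) = -8k² - 4k + 2.
Then s(5) = -218.

-218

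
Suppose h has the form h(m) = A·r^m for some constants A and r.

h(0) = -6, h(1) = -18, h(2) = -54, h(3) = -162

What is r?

3

Consecutive ratio: -18/(-6) = 3, and -54/(-18) = 3, so r = 3.
Then A·3^0 = -6 gives A = -6, and h(m) = -6·3^m.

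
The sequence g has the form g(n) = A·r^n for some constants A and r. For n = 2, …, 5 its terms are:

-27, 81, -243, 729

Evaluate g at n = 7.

Consecutive ratio: 81/(-27) = -3, and -243/81 = -3, so r = -3.
Then A·(-3)^2 = -27 gives A = -3, and g(n) = -3·(-3)^n.
g(7) = -3·(-3)^7 = 6561.

6561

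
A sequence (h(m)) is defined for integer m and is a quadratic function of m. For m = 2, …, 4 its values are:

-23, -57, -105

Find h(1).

-3

Write h(m) = am² + bm + c; the 3 given values yield a linear system in the 3 coefficients.
Solving, h(m) = -7m² + m + 3.
Then h(1) = -3.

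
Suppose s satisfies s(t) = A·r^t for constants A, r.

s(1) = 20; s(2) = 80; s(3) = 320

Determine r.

Consecutive ratio: 80/20 = 4, and 320/80 = 4, so r = 4.
Then A·4^1 = 20 gives A = 5, and s(t) = 5·4^t.

4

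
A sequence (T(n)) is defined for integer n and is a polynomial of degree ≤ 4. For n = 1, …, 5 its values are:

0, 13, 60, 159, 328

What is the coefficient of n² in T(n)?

-1

First differences: 13, 47, 99, 169. Second differences: 34, 52, 70. Third differences: 18, 18.
Level-3 differences are constant, so T has degree 3.
Fitting a degree-3 polynomial gives T(n) = 3n³ - n² - 5n + 3.
The coefficient of n² is -1.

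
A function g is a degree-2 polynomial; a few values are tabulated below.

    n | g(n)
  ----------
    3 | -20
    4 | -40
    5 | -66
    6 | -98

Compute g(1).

First differences: -20, -26, -32. Second differences: -6, -6.
Level-2 differences are constant, so g has degree 2.
Fitting a degree-2 polynomial gives g(n) = -3n² + n + 4.
Then g(1) = 2.

2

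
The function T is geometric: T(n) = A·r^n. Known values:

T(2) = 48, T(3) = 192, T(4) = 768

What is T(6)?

12288

Consecutive ratio: 192/48 = 4, and 768/192 = 4, so r = 4.
Then A·4^2 = 48 gives A = 3, and T(n) = 3·4^n.
T(6) = 3·4^6 = 12288.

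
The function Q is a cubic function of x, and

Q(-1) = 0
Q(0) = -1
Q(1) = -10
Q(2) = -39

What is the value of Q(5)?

-366

Write Q(x) = ax³ + bx² + cx + d; the 4 given values yield a linear system in the 4 coefficients.
Solving, Q(x) = -2x³ - 4x² - 3x - 1.
Then Q(5) = -366.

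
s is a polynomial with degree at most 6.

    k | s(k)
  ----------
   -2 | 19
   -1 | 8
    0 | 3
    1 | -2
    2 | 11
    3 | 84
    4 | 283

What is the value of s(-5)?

First differences: -11, -5, -5, 13, 73, 199. Second differences: 6, 0, 18, 60, 126. Third differences: -6, 18, 42, 66. Fourth differences: 24, 24, 24.
Level-4 differences are constant, so s has degree 4.
Fitting a degree-4 polynomial gives s(k) = k^4 + k³ - k² - 6k + 3.
Then s(-5) = 508.

508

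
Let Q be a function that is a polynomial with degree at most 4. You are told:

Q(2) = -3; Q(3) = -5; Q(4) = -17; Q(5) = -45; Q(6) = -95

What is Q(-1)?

3

First differences: -2, -12, -28, -50. Second differences: -10, -16, -22. Third differences: -6, -6.
Level-3 differences are constant, so Q has degree 3.
Fitting a degree-3 polynomial gives Q(m) = -m³ + 4m² - 3m - 5.
Then Q(-1) = 3.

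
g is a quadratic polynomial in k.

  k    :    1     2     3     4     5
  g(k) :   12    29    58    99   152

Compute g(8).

First differences: 17, 29, 41, 53. Second differences: 12, 12, 12.
Level-2 differences are constant, so g has degree 2.
Fitting a degree-2 polynomial gives g(k) = 6k² - k + 7.
Then g(8) = 383.

383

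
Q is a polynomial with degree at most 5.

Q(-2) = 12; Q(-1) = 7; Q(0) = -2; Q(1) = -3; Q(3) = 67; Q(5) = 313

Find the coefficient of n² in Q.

4

Write Q(n) = an^5 + bn^4 + cn³ + dn² + en + p; the 6 given values yield a linear system in the 6 coefficients.
Solving, the top 2 coefficients vanish, and Q(n) = 2n³ + 4n² - 7n - 2.
The coefficient of n² is 4.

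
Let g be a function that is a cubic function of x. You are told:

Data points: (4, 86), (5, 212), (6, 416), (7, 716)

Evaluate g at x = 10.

2372

Write g(x) = ax³ + bx² + cx + d; the 4 given values yield a linear system in the 4 coefficients.
Solving, g(x) = 3x³ - 6x² - 3x + 2.
Then g(10) = 2372.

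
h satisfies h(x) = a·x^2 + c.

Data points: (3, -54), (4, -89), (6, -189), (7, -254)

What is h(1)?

-14

From h(3) = -54 and h(4) = -89: 9a + c = -54 and 16a + c = -89.
Subtracting: 7a = -35, so a = -5; then c = -54 − (-5)·9 = -9.
So h(x) = -5x² − 9, and h(1) = -14.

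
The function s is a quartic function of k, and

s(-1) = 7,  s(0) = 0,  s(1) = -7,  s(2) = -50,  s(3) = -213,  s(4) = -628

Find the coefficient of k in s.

First differences: -7, -7, -43, -163, -415. Second differences: 0, -36, -120, -252. Third differences: -36, -84, -132. Fourth differences: -48, -48.
Level-4 differences are constant, so s has degree 4.
Fitting a degree-4 polynomial gives s(k) = -2k^4 - 2k³ + 2k² - 5k.
The coefficient of k is -5.

-5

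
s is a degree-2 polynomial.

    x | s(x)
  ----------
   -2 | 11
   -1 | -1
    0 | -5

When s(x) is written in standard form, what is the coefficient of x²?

Write s(x) = ax² + bx + c; the 3 given values yield a linear system in the 3 coefficients.
Solving, s(x) = 4x² - 5.
The coefficient of x² is 4.

4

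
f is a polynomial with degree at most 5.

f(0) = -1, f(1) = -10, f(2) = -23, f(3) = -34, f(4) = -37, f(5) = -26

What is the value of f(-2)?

-19

Write f(n) = an^5 + bn^4 + cn³ + dn² + en + p; the 6 given values yield a linear system in the 6 coefficients.
Solving, the top 2 coefficients vanish, and f(n) = n³ - 5n² - 5n - 1.
Then f(-2) = -19.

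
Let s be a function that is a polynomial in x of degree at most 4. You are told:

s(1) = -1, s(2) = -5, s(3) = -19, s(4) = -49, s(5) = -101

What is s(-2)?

Write s(x) = ax^4 + bx³ + cx² + dx + e; the 5 given values yield a linear system in the 5 coefficients.
Solving, the leading coefficient vanishes, and s(x) = -x³ + x² - 1.
Then s(-2) = 11.

11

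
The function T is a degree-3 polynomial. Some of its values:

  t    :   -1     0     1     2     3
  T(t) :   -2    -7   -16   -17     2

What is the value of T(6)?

Write T(t) = at³ + bt² + ct + d; the 5 given values yield a linear system in the 4 coefficients.
Solving, T(t) = 2t³ - 2t² - 9t - 7.
Then T(6) = 299.

299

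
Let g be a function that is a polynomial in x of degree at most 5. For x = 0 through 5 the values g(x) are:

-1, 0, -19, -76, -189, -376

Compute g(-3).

56

First differences: 1, -19, -57, -113, -187. Second differences: -20, -38, -56, -74. Third differences: -18, -18, -18.
Level-3 differences are constant, so g has degree 3.
Fitting a degree-3 polynomial gives g(x) = -3x³ - x² + 5x - 1.
Then g(-3) = 56.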